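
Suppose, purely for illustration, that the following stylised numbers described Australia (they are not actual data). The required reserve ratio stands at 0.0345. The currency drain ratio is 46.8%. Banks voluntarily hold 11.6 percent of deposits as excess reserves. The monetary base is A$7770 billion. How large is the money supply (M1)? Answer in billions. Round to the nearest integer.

A$18442 billion

The money multiplier is m = (1 + c) / (rr + e + c) = (1 + 0.468) / (0.0345 + 0.116 + 0.468) ≈ 2.37348.
So M = m × MB = 2.37348 × 7770 = 18441.9396 billion.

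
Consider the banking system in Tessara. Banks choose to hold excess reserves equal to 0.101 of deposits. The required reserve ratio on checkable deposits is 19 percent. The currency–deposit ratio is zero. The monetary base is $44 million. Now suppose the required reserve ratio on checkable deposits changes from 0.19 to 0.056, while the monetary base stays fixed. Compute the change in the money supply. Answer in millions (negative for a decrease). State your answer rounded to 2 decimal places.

$129.05 million

Initially m₁ = 1 / (0.19 + 0.101) ≈ 3.43643, so M₁ = 3.43643 × 44 ≈ 151.2029 million.
After the change m₂ = 1 / (0.056 + 0.101) ≈ 6.36943, so M₂ = 6.36943 × 44 ≈ 280.2549 million.
ΔM = M₂ − M₁ = 280.2549 − 151.2029 = 129.052 million.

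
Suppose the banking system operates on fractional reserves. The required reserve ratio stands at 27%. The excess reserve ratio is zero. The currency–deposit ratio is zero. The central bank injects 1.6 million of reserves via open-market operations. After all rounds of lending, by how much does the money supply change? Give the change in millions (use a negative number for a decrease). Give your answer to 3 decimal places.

The simple money multiplier is m = 1/rr = 1/0.27 ≈ 3.70370.
An open-market purchase increases the monetary base by 1.6 million, so ΔM = m × ΔMB = 3.70370 × 1.6 ≈ 5.9259 million.

5.926 million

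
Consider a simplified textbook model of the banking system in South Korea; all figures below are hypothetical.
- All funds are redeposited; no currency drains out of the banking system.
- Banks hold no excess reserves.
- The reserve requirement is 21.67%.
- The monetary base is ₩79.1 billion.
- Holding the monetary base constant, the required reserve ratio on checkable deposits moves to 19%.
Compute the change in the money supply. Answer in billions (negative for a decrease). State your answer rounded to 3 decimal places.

₩51.295 billion

Initially m₁ = 1 / (0.2167) ≈ 4.614675, so M₁ = 4.614675 × 79.1 ≈ 365.0208 billion.
After the change m₂ = 1 / (0.19) ≈ 5.263158, so M₂ = 5.263158 × 79.1 ≈ 416.3158 billion.
ΔM = M₂ − M₁ = 416.3158 − 365.0208 = 51.295 billion.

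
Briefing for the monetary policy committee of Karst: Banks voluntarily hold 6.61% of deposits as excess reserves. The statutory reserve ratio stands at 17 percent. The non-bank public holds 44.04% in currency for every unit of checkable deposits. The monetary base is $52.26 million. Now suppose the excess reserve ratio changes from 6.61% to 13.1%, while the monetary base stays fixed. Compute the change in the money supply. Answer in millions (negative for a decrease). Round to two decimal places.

-9.74 million

Initially m₁ = (1 + 0.4404) / (0.17 + 0.0661 + 0.4404) ≈ 2.12919, so M₁ = 2.12919 × 52.26 ≈ 111.2715 million.
After the change m₂ = (1 + 0.4404) / (0.17 + 0.131 + 0.4404) ≈ 1.94281, so M₂ = 1.94281 × 52.26 ≈ 101.5313 million.
ΔM = M₂ − M₁ = 101.5313 − 111.2715 = -9.7402 million.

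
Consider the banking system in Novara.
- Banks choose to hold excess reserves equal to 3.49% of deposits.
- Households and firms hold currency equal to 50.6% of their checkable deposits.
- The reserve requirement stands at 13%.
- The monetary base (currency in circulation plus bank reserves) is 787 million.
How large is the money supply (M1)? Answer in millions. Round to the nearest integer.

1767 million

The money multiplier is m = (1 + c) / (rr + e + c) = (1 + 0.506) / (0.13 + 0.0349 + 0.506) ≈ 2.2447.
So M = m × MB = 2.2447 × 787 = 1766.5789 million.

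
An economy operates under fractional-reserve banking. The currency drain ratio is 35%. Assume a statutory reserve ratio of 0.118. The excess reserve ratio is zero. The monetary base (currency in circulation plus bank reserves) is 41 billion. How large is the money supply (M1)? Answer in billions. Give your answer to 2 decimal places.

118.27 billion

The money multiplier is m = (1 + c) / (rr + c) = (1 + 0.35) / (0.118 + 0.35) ≈ 2.88462.
So M = m × MB = 2.88462 × 41 ≈ 118.2694 billion.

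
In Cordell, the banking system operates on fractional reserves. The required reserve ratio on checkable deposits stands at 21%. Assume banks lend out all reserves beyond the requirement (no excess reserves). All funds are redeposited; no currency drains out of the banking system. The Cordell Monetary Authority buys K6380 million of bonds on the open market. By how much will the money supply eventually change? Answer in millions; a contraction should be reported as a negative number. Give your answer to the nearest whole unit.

K30381 million

The simple money multiplier is m = 1/rr = 1/0.21 ≈ 4.76190.
An open-market purchase increases the monetary base by 6380 million, so ΔM = m × ΔMB = 4.76190 × 6380 = 30380.922 million.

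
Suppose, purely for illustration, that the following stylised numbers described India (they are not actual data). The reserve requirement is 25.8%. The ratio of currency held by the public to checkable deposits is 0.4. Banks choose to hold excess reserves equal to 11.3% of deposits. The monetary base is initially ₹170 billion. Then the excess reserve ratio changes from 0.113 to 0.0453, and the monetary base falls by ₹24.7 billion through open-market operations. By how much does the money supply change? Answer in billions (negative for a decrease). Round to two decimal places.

-19.45 billion

Before: m₁ = (1 + 0.4) / (0.258 + 0.113 + 0.4) ≈ 1.815824, MB₁ = 170, so M₁ = 1.815824 × 170 ≈ 308.6901 billion.
After: m₂ = (1 + 0.4) / (0.258 + 0.0453 + 0.4) ≈ 1.990616, MB₂ = 170 − 24.7 = 145.3, so M₂ = 1.990616 × 145.3 ≈ 289.2365 billion.
ΔM = M₂ − M₁ = 289.2365 − 308.6901 = -19.4536 billion.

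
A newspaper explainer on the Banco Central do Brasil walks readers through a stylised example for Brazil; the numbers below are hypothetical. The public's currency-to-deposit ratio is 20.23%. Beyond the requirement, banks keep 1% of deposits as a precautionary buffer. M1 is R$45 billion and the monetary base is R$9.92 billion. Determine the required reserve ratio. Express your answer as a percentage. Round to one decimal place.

Using m = M/MB = 45/9.92 ≈ 4.536290. Since m = (1 + c)/(c + rr + e), the denominator satisfies c + rr + e = (1 + c)/m = (1 + 0.2023) / 4.536290 ≈ 0.265040.
With c = 0.2023 and e = 0.01, the required reserve ratio is 0.265040 − 0.2023 − 0.01 = 0.05274.

5.3%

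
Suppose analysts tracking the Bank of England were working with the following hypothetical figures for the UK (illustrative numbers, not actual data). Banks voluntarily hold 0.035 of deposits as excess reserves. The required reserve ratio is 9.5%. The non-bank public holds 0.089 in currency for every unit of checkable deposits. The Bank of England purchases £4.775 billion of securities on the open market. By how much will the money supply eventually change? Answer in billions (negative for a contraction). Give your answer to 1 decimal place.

The money multiplier is m = (1 + c) / (rr + e + c) = (1 + 0.089) / (0.095 + 0.035 + 0.089) ≈ 4.9726.
The purchase adds 4.775 billion of base, so ΔM = m × ΔMB = 4.9726 × (+4.775) ≈ 23.7442 billion.

£23.7 billion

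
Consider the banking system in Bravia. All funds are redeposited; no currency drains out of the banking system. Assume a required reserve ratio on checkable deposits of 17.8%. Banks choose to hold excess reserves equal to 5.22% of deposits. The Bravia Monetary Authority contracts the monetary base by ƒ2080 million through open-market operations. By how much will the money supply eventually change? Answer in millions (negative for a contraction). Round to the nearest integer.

The money multiplier is m = 1 / (rr + e) = 1 / (0.178 + 0.0522) ≈ 4.34405.
The sale removes 2080 million of base, so ΔM = m × ΔMB = 4.34405 × (−2080) = -9035.624 million.

-9036 million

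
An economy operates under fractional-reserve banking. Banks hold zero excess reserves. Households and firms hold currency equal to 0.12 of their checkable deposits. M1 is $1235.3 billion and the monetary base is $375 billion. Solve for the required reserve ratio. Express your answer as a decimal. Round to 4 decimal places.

Using m = M/MB = 1235.3/375 ≈ 3.294133. Since m = (1 + c)/(c + rr + e), the denominator satisfies c + rr + e = (1 + c)/m = (1 + 0.12) / 3.294133 ≈ 0.339998.
With c = 0.12 and e = 0, the required reserve ratio is 0.339998 − 0.12 − 0 = 0.219998.

0.2200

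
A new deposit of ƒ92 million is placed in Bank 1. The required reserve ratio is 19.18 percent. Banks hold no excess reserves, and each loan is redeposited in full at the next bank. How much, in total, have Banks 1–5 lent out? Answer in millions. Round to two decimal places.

ƒ253.99 million

Bank i lends (1 − rr)^i of the original deposit: Bank 1 lends 92·0.8082 = 74.3544, Bank 2 lends 92·0.8082² ≈ 60.0932, and so on.
Summing a geometric series: total = 92·[0.8082·(1 − 0.8082^5) / (1 − 0.8082)] ≈ 253.9907 million.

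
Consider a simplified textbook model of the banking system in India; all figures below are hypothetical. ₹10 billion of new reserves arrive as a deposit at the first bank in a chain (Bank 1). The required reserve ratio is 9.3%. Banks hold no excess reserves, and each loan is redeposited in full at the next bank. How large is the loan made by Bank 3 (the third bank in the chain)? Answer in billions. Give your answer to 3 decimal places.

Each bank lends a fraction (1 − rr) = 0.9070 of the deposit it receives, so Bank 3 receives 10·0.9070^2 and lends 10·0.9070^3 ≈ 7.4614 billion.

₹7.461 billion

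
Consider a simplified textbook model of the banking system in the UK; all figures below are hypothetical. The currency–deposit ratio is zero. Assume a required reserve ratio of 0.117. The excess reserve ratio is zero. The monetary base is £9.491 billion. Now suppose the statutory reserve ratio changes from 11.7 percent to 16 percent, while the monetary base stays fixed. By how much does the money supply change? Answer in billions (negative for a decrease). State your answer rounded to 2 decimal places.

-21.80 billion

Initially m₁ = 1 / (0.117) ≈ 8.5470, so M₁ = 8.5470 × 9.491 ≈ 81.1196 billion.
After the change m₂ = 1 / (0.16) = 6.25, so M₂ = 6.25 × 9.491 ≈ 59.3187 billion.
ΔM = M₂ − M₁ = 59.3187 − 81.1196 = -21.8009 billion.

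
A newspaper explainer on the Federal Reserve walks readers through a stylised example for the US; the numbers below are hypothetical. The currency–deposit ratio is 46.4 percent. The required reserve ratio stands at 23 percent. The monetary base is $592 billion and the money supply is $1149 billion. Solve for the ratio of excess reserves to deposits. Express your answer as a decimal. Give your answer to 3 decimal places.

Using m = M/MB = 1149/592 ≈ 1.940878. Since m = (1 + c)/(c + rr + e), the denominator satisfies c + rr + e = (1 + c)/m = (1 + 0.464) / 1.940878 ≈ 0.754298.
With c = 0.464 and rr = 0.23, the ratio of excess reserves to deposits is 0.754298 − 0.464 − 0.23 = 0.060298.

0.060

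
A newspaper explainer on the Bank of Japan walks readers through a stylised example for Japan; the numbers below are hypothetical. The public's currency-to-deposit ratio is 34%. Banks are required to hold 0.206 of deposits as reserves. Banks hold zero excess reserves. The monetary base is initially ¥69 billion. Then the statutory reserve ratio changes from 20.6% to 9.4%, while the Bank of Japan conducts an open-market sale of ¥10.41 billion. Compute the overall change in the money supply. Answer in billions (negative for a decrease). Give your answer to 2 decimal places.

Before: m₁ = (1 + 0.34) / (0.206 + 0.34) ≈ 2.45421, MB₁ = 69, so M₁ = 2.45421 × 69 ≈ 169.3405 billion.
After: m₂ = (1 + 0.34) / (0.094 + 0.34) ≈ 3.08756, MB₂ = 69 − 10.41 = 58.59, so M₂ = 3.08756 × 58.59 ≈ 180.9001 billion.
ΔM = M₂ − M₁ = 180.9001 − 169.3405 = 11.5596 billion.

¥11.56 billion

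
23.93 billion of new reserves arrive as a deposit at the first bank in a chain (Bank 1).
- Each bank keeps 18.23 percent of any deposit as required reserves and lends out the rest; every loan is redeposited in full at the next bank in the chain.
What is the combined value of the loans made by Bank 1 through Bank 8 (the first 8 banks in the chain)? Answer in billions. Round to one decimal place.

85.9 billion

Bank i lends (1 − rr)^i of the original deposit: Bank 1 lends 23.93·0.8177 ≈ 19.5676, Bank 2 lends 23.93·0.8177² ≈ 16.0004, and so on.
Summing a geometric series: total = 23.93·[0.8177·(1 − 0.8177^8) / (1 − 0.8177)] ≈ 85.8835 billion.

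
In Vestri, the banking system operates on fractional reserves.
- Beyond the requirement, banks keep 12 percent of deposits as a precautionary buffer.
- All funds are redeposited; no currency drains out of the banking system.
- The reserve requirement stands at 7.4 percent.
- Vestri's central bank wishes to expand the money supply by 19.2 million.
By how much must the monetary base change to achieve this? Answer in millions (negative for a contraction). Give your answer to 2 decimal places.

The money multiplier is m = 1 / (rr + e) = 1 / (0.074 + 0.12) ≈ 5.15464.
ΔMB = ΔM / m = (+19.2) / 5.15464 ≈ 3.7248 million.

3.72 million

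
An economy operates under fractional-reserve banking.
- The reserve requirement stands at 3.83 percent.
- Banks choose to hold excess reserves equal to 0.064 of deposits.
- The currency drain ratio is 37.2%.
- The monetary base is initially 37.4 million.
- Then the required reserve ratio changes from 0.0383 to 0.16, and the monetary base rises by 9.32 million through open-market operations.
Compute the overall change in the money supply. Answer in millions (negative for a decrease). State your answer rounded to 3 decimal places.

Before: m₁ = (1 + 0.372) / (0.0383 + 0.064 + 0.372) ≈ 2.892684, MB₁ = 37.4, so M₁ = 2.892684 × 37.4 ≈ 108.1864 million.
After: m₂ = (1 + 0.372) / (0.16 + 0.064 + 0.372) ≈ 2.302013, MB₂ = 37.4 + 9.32 = 46.72, so M₂ = 2.302013 × 46.72 ≈ 107.55 million.
ΔM = M₂ − M₁ = 107.55 − 108.1864 = -0.6364 million.

-0.636 million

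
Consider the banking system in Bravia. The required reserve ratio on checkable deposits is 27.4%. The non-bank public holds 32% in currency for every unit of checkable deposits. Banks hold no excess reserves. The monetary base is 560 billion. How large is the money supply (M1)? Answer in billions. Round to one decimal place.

The money multiplier is m = (1 + c) / (rr + c) = (1 + 0.32) / (0.274 + 0.32) ≈ 2.22222.
So M = m × MB = 2.22222 × 560 = 1244.4432 billion.

1244.4 billion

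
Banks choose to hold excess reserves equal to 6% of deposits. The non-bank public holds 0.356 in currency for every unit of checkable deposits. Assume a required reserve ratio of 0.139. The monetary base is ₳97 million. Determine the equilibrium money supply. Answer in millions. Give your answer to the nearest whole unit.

₳237 million

The money multiplier is m = (1 + c) / (rr + e + c) = (1 + 0.356) / (0.139 + 0.06 + 0.356) ≈ 2.4432.
So M = m × MB = 2.4432 × 97 = 236.9904 million.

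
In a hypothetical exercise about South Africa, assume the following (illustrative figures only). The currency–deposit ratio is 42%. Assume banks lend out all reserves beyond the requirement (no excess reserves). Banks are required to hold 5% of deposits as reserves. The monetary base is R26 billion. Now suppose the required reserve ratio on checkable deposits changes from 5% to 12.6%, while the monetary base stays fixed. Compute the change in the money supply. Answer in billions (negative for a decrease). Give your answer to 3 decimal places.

-10.934 billion

Initially m₁ = (1 + 0.42) / (0.05 + 0.42) ≈ 3.021277, so M₁ = 3.021277 × 26 ≈ 78.5532 billion.
After the change m₂ = (1 + 0.42) / (0.126 + 0.42) ≈ 2.600733, so M₂ = 2.600733 × 26 ≈ 67.6191 billion.
ΔM = M₂ − M₁ = 67.6191 − 78.5532 = -10.9341 billion.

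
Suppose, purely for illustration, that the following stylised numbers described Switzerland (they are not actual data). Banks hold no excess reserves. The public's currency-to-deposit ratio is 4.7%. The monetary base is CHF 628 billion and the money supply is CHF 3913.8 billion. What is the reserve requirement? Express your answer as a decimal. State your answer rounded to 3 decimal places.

Using m = M/MB = 3913.8/628 ≈ 6.232166. Since m = (1 + c)/(c + rr + e), the denominator satisfies c + rr + e = (1 + c)/m = (1 + 0.047) / 6.232166 ≈ 0.167999.
With c = 0.047 and e = 0, the reserve requirement is 0.167999 − 0.047 − 0 = 0.120999.

0.121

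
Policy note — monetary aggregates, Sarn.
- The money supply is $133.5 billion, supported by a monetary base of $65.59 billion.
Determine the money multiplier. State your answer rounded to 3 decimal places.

2.035

The money multiplier is m = M / MB = 133.5 / 65.59 ≈ 2.03537.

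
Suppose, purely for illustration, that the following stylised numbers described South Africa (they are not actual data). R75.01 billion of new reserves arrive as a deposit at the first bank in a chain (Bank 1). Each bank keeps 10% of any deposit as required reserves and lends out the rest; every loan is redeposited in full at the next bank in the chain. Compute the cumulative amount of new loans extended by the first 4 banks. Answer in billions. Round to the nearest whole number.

Bank i lends (1 − rr)^i of the original deposit: Bank 1 lends 75.01·0.9000 = 67.5090, Bank 2 lends 75.01·0.9000² = 60.7581, and so on.
Summing a geometric series: total = 75.01·[0.9000·(1 − 0.9000^4) / (1 − 0.9000)] ≈ 232.1635 billion.

R232 billion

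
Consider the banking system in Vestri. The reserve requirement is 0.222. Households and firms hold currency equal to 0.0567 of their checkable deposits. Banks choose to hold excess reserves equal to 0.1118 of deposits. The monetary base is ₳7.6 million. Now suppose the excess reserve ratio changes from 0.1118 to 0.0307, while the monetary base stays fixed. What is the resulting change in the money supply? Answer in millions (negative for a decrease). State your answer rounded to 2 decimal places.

Initially m₁ = (1 + 0.0567) / (0.222 + 0.1118 + 0.0567) ≈ 2.7060, so M₁ = 2.7060 × 7.6 = 20.5656 million.
After the change m₂ = (1 + 0.0567) / (0.222 + 0.0307 + 0.0567) ≈ 3.4153, so M₂ = 3.4153 × 7.6 ≈ 25.9563 million.
ΔM = M₂ − M₁ = 25.9563 − 20.5656 = 5.3907 million.

₳5.39 million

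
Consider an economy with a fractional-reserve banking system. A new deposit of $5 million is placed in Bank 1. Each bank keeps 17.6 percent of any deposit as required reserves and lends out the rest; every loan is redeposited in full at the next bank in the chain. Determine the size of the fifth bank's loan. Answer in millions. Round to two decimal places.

$1.90 million

Each bank lends a fraction (1 − rr) = 0.8240 of the deposit it receives, so Bank 5 receives 5·0.8240^4 and lends 5·0.8240^5 ≈ 1.8994 million.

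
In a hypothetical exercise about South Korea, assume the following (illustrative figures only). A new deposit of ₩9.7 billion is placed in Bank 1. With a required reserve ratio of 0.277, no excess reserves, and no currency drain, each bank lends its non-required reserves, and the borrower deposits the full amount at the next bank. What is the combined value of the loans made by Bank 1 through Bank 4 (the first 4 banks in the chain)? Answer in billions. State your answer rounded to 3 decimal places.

Bank i lends (1 − rr)^i of the original deposit: Bank 1 lends 9.7·0.7230 = 7.0131, Bank 2 lends 9.7·0.7230² ≈ 5.0705, and so on.
Summing a geometric series: total = 9.7·[0.7230·(1 − 0.7230^4) / (1 − 0.7230)] ≈ 18.4000 billion.

₩18.400 billion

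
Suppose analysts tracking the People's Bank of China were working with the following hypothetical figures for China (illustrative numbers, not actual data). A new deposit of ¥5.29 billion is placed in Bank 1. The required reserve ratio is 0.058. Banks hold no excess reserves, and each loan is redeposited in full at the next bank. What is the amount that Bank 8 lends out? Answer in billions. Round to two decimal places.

¥3.28 billion

Each bank lends a fraction (1 − rr) = 0.9420 of the deposit it receives, so Bank 8 receives 5.29·0.9420^7 and lends 5.29·0.9420^8 ≈ 3.2799 billion.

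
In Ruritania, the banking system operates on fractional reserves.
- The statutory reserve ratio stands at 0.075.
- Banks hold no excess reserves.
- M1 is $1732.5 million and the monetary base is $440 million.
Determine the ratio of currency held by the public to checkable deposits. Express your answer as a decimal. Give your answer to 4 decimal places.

0.2399

Using m = M/MB = 1732.5/440 = 3.937500. From m = (1 + c)/(c + rr + e), rearranging gives 1 + c = m·(c + rr + e), so c·(1 − m) = m·(rr + e) − 1.
Hence c = [m·(rr + e) − 1]/(1 − m) = [3.937500 × (0.075 + 0) − 1] / (1 − 3.937500) ≈ 0.239894.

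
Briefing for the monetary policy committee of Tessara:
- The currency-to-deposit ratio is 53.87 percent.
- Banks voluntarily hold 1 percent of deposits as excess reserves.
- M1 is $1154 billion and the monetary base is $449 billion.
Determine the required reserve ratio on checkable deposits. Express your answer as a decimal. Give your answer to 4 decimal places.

Using m = M/MB = 1154/449 ≈ 2.570156. Since m = (1 + c)/(c + rr + e), the denominator satisfies c + rr + e = (1 + c)/m = (1 + 0.5387) / 2.570156 ≈ 0.598680.
With c = 0.5387 and e = 0.01, the required reserve ratio on checkable deposits is 0.598680 − 0.5387 − 0.01 = 0.04998.

0.0500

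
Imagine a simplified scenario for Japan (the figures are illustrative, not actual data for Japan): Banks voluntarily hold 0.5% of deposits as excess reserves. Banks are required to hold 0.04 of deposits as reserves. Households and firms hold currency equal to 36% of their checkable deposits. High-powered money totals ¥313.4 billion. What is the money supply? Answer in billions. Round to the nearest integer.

¥1052 billion

The money multiplier is m = (1 + c) / (rr + e + c) = (1 + 0.36) / (0.04 + 0.005 + 0.36) ≈ 3.3580.
So M = m × MB = 3.3580 × 313.4 = 1052.3972 billion.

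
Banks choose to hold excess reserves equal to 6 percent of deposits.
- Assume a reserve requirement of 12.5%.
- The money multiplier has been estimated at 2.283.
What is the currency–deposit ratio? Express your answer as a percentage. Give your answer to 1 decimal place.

Using m = 2.283. From m = (1 + c)/(c + rr + e), rearranging gives 1 + c = m·(c + rr + e), so c·(1 − m) = m·(rr + e) − 1.
Hence c = [m·(rr + e) − 1]/(1 − m) = [2.283 × (0.125 + 0.06) − 1] / (1 − 2.283) ≈ 0.450230.

45.0%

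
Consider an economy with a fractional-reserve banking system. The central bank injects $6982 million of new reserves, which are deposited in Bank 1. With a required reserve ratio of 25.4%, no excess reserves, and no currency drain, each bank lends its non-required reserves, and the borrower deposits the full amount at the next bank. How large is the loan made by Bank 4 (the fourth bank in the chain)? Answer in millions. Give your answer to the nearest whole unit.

Each bank lends a fraction (1 − rr) = 0.7460 of the deposit it receives, so Bank 4 receives 6982·0.7460^3 and lends 6982·0.7460^4 ≈ 2162.3956 million.

$2162 million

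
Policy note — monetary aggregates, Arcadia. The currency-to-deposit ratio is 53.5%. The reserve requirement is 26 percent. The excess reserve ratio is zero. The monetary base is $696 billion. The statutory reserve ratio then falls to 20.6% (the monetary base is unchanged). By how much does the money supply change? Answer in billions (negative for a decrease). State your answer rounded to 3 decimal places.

$97.932 billion

Initially m₁ = (1 + 0.535) / (0.26 + 0.535) ≈ 1.9308176, so M₁ = 1.9308176 × 696 ≈ 1343.849 billion.
After the change m₂ = (1 + 0.535) / (0.206 + 0.535) ≈ 2.0715250, so M₂ = 2.0715250 × 696 = 1441.7814 billion.
ΔM = M₂ − M₁ = 1441.7814 − 1343.849 = 97.9324 billion.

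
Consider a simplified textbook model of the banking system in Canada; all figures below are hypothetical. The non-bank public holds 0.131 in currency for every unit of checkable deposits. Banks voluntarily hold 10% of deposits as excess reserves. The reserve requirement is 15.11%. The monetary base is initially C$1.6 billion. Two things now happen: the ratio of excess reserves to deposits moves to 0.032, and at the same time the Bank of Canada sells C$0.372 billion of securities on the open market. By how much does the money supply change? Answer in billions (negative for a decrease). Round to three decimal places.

Before: m₁ = (1 + 0.131) / (0.1511 + 0.1 + 0.131) ≈ 2.95996, MB₁ = 1.6, so M₁ = 2.95996 × 1.6 ≈ 4.7359 billion.
After: m₂ = (1 + 0.131) / (0.1511 + 0.032 + 0.131) ≈ 3.60076, MB₂ = 1.6 − 0.372 = 1.228, so M₂ = 3.60076 × 1.228 ≈ 4.4217 billion.
ΔM = M₂ − M₁ = 4.4217 − 4.7359 = -0.3142 billion.

-0.314 billion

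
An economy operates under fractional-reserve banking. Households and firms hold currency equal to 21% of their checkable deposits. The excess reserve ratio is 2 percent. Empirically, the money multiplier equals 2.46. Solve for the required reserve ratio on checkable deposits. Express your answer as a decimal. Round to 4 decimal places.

0.2619

Using m = 2.46. Since m = (1 + c)/(c + rr + e), the denominator satisfies c + rr + e = (1 + c)/m = (1 + 0.21) / 2.46 ≈ 0.491870.
With c = 0.21 and e = 0.02, the required reserve ratio on checkable deposits is 0.491870 − 0.21 − 0.02 = 0.26187.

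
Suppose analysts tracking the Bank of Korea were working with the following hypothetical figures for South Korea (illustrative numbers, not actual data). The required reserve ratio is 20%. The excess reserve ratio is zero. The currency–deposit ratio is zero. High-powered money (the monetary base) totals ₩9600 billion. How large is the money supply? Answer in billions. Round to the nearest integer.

With no currency drain or excess reserves, the money multiplier is m = 1/rr = 1/0.2 = 5.
Money supply M = m × MB = 5 × 9600 = 48000 billion.

₩48000 billion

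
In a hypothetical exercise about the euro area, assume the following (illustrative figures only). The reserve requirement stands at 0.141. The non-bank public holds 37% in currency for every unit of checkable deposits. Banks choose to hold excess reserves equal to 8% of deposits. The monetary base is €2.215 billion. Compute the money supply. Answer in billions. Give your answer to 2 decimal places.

The money multiplier is m = (1 + c) / (rr + e + c) = (1 + 0.37) / (0.141 + 0.08 + 0.37) ≈ 2.3181.
So M = m × MB = 2.3181 × 2.215 ≈ 5.1346 billion.

€5.13 billion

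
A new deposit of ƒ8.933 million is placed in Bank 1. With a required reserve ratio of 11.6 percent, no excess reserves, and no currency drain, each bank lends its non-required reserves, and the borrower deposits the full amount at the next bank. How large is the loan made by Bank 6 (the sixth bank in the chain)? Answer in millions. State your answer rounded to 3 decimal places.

ƒ4.263 million

Each bank lends a fraction (1 − rr) = 0.8840 of the deposit it receives, so Bank 6 receives 8.933·0.8840^5 and lends 8.933·0.8840^6 ≈ 4.2630 million.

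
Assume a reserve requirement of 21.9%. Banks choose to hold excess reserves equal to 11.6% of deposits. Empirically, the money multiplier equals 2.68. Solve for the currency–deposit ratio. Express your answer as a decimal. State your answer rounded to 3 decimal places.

Using m = 2.68. From m = (1 + c)/(c + rr + e), rearranging gives 1 + c = m·(c + rr + e), so c·(1 − m) = m·(rr + e) − 1.
Hence c = [m·(rr + e) − 1]/(1 − m) = [2.68 × (0.219 + 0.116) − 1] / (1 − 2.68) ≈ 0.060833.

0.061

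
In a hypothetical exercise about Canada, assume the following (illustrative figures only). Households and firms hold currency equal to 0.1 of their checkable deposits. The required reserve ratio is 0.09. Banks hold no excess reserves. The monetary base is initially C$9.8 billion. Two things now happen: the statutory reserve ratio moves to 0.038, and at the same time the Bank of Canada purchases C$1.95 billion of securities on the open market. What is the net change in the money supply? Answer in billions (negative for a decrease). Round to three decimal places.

C$36.923 billion

Before: m₁ = (1 + 0.1) / (0.09 + 0.1) ≈ 5.789474, MB₁ = 9.8, so M₁ = 5.789474 × 9.8 ≈ 56.7368 billion.
After: m₂ = (1 + 0.1) / (0.038 + 0.1) ≈ 7.971014, MB₂ = 9.8 + 1.95 = 11.75, so M₂ = 7.971014 × 11.75 ≈ 93.6594 billion.
ΔM = M₂ − M₁ = 93.6594 − 56.7368 = 36.9226 billion.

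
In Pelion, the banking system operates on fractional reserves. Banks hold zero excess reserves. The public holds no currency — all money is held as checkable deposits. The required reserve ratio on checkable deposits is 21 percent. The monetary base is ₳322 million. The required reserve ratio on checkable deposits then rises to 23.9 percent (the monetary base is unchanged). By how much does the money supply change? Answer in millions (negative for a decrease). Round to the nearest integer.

Initially m₁ = 1 / (0.21) ≈ 4.7619, so M₁ = 4.7619 × 322 = 1533.3318 million.
After the change m₂ = 1 / (0.239) ≈ 4.1841, so M₂ = 4.1841 × 322 = 1347.2802 million.
ΔM = M₂ − M₁ = 1347.2802 − 1533.3318 = -186.0516 million.

-186 million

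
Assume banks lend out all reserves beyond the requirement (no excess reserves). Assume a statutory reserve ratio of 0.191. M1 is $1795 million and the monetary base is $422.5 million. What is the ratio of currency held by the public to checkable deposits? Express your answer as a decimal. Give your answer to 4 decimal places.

0.0580

Using m = M/MB = 1795/422.5 ≈ 4.248521. From m = (1 + c)/(c + rr + e), rearranging gives 1 + c = m·(c + rr + e), so c·(1 − m) = m·(rr + e) − 1.
Hence c = [m·(rr + e) − 1]/(1 − m) = [4.248521 × (0.191 + 0) − 1] / (1 − 4.248521) ≈ 0.058036.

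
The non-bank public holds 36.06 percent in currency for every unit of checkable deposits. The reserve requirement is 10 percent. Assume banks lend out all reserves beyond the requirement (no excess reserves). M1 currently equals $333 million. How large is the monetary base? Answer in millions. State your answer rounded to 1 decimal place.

$112.7 million

The money multiplier is m = (1 + c) / (rr + c) = (1 + 0.3606) / (0.1 + 0.3606) ≈ 2.95397.
MB = M / m = 333 / 2.95397 ≈ 112.7296 million.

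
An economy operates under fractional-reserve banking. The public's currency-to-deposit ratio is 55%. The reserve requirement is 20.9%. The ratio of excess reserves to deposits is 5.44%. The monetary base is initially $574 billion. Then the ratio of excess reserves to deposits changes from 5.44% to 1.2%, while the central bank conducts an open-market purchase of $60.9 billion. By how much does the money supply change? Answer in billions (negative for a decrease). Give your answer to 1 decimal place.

Before: m₁ = (1 + 0.55) / (0.209 + 0.0544 + 0.55) ≈ 1.90558, MB₁ = 574, so M₁ = 1.90558 × 574 ≈ 1093.8029 billion.
After: m₂ = (1 + 0.55) / (0.209 + 0.012 + 0.55) ≈ 2.01038, MB₂ = 574 + 60.9 = 634.9, so M₂ = 2.01038 × 634.9 ≈ 1276.3903 billion.
ΔM = M₂ − M₁ = 1276.3903 − 1093.8029 = 182.5874 billion.

$182.6 billion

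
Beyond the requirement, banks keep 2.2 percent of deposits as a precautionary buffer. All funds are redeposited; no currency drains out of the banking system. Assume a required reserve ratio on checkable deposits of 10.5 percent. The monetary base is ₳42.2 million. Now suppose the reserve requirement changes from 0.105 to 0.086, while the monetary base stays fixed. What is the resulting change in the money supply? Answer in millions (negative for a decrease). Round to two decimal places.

Initially m₁ = 1 / (0.105 + 0.022) ≈ 7.87402, so M₁ = 7.87402 × 42.2 ≈ 332.2836 million.
After the change m₂ = 1 / (0.086 + 0.022) ≈ 9.25926, so M₂ = 9.25926 × 42.2 ≈ 390.7408 million.
ΔM = M₂ − M₁ = 390.7408 − 332.2836 = 58.4572 million.

₳58.46 million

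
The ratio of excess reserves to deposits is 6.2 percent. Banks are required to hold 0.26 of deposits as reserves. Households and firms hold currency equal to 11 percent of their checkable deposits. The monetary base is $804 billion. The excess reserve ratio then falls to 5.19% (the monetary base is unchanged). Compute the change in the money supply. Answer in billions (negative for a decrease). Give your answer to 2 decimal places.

$49.45 billion

Initially m₁ = (1 + 0.11) / (0.26 + 0.062 + 0.11) ≈ 2.569444, so M₁ = 2.569444 × 804 ≈ 2065.833 billion.
After the change m₂ = (1 + 0.11) / (0.26 + 0.0519 + 0.11) ≈ 2.630955, so M₂ = 2.630955 × 804 ≈ 2115.2878 billion.
ΔM = M₂ − M₁ = 2115.2878 − 2065.833 = 49.4548 billion.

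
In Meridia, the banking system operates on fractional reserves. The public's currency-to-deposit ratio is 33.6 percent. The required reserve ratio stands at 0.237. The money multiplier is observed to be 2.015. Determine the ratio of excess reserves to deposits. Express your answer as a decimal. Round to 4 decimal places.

Using m = 2.015. Since m = (1 + c)/(c + rr + e), the denominator satisfies c + rr + e = (1 + c)/m = (1 + 0.336) / 2.015 ≈ 0.663027.
With c = 0.336 and rr = 0.237, the ratio of excess reserves to deposits is 0.663027 − 0.336 − 0.237 = 0.090027.

0.0900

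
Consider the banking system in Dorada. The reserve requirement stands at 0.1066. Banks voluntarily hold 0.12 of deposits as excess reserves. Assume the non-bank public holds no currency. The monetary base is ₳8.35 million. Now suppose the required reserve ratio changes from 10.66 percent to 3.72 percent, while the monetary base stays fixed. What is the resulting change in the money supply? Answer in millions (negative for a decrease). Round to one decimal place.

₳16.3 million

Initially m₁ = 1 / (0.1066 + 0.12) ≈ 4.4131, so M₁ = 4.4131 × 8.35 ≈ 36.8494 million.
After the change m₂ = 1 / (0.0372 + 0.12) ≈ 6.3613, so M₂ = 6.3613 × 8.35 ≈ 53.1169 million.
ΔM = M₂ − M₁ = 53.1169 − 36.8494 = 16.2675 million.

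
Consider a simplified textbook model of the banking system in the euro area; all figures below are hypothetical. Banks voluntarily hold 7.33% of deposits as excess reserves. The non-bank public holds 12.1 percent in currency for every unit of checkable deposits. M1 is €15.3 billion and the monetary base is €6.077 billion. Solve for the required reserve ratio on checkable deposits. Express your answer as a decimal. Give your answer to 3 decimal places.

Using m = M/MB = 15.3/6.077 ≈ 2.517690. Since m = (1 + c)/(c + rr + e), the denominator satisfies c + rr + e = (1 + c)/m = (1 + 0.121) / 2.517690 ≈ 0.445249.
With c = 0.121 and e = 0.0733, the required reserve ratio on checkable deposits is 0.445249 − 0.121 − 0.0733 = 0.250949.

0.251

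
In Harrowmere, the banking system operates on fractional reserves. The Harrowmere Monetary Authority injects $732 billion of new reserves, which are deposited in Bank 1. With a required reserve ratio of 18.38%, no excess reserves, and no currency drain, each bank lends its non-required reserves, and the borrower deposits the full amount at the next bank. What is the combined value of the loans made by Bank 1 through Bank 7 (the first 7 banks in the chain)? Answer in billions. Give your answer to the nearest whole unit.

$2466 billion

Bank i lends (1 − rr)^i of the original deposit: Bank 1 lends 732·0.8162 = 597.4584, Bank 2 lends 732·0.8162² ≈ 487.6455, and so on.
Summing a geometric series: total = 732·[0.8162·(1 − 0.8162^7) / (1 − 0.8162)] ≈ 2466.1885 billion.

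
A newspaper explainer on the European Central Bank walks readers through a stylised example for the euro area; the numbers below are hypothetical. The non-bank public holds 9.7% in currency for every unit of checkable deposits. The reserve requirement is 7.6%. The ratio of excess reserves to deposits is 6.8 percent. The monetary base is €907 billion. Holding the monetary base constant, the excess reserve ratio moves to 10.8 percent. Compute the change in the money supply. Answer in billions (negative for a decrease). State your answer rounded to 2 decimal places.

-587.69 billion

Initially m₁ = (1 + 0.097) / (0.076 + 0.068 + 0.097) ≈ 4.551867, so M₁ = 4.551867 × 907 ≈ 4128.5434 billion.
After the change m₂ = (1 + 0.097) / (0.076 + 0.108 + 0.097) ≈ 3.903915, so M₂ = 3.903915 × 907 ≈ 3540.8509 billion.
ΔM = M₂ − M₁ = 3540.8509 − 4128.5434 = -587.6925 billion.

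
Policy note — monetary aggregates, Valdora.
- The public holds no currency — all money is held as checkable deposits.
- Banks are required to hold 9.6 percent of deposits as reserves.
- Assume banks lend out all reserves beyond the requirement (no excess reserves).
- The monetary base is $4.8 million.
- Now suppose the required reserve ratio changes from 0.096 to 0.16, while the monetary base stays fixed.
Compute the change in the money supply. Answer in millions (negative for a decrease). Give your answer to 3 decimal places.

-20.000 million

Initially m₁ = 1 / (0.096) ≈ 10.41667, so M₁ = 10.41667 × 4.8 ≈ 50 million.
After the change m₂ = 1 / (0.16) = 6.25, so M₂ = 6.25 × 4.8 = 30 million.
ΔM = M₂ − M₁ = 30 − 50 = -20 million.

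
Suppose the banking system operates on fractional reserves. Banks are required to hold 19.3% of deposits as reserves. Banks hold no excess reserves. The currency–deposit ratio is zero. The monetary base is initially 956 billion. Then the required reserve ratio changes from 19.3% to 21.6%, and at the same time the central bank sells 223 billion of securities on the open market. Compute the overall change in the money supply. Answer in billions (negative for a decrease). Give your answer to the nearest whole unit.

Before: m₁ = 1 / (0.193) ≈ 5.1813, MB₁ = 956, so M₁ = 5.1813 × 956 = 4953.3228 billion.
After: m₂ = 1 / (0.216) ≈ 4.6296, MB₂ = 956 − 223 = 733, so M₂ = 4.6296 × 733 = 3393.4968 billion.
ΔM = M₂ − M₁ = 3393.4968 − 4953.3228 = -1559.826 billion.

-1560 billion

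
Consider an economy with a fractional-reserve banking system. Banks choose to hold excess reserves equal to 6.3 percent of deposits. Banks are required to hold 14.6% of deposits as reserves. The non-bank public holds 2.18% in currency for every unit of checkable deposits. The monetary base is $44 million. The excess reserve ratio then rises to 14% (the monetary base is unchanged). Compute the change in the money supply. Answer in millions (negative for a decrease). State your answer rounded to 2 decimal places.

-48.73 million

Initially m₁ = (1 + 0.0218) / (0.146 + 0.063 + 0.0218) ≈ 4.42721, so M₁ = 4.42721 × 44 ≈ 194.7972 million.
After the change m₂ = (1 + 0.0218) / (0.146 + 0.14 + 0.0218) ≈ 3.31969, so M₂ = 3.31969 × 44 ≈ 146.0664 million.
ΔM = M₂ − M₁ = 146.0664 − 194.7972 = -48.7308 million.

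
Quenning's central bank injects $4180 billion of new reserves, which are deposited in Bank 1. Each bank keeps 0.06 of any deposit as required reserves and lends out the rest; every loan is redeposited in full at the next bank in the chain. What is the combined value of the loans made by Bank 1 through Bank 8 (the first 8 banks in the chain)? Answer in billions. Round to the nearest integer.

Bank i lends (1 − rr)^i of the original deposit: Bank 1 lends 4180·0.9400 = 3929.2000, Bank 2 lends 4180·0.9400² = 3693.4480, and so on.
Summing a geometric series: total = 4180·[0.9400·(1 − 0.9400^8) / (1 − 0.9400)] ≈ 25568.0288 billion.

$25568 billion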